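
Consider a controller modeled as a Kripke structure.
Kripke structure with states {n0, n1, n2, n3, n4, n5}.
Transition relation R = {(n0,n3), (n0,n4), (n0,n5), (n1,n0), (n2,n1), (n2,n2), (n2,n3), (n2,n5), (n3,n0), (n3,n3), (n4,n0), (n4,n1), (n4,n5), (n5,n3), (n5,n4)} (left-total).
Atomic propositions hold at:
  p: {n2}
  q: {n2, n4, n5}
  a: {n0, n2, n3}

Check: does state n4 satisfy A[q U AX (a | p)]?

Sat(a | p) = {n0, n2, n3}
Sat(AX (a | p)) = {s : every successor in {n0, n2, n3}} = {n1, n3}
A[q U AX (a | p)]: least fixpoint, start Z0 = Sat(AX (a | p)) = {n1, n3}, add states in Sat(q) with every successor in Z. Already a fixed point.
Sat(A[q U AX (a | p)]) = {n1, n3}
n4 ∉ Sat(A[q U AX (a | p)]) = {n1, n3}, so the formula does not hold at n4.

No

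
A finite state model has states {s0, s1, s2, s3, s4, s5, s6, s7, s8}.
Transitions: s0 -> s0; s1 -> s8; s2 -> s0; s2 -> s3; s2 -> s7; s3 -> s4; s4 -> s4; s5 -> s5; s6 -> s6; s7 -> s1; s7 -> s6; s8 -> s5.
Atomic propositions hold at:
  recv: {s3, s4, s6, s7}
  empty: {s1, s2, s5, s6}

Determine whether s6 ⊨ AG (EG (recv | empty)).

Yes

Sat(recv | empty) = {s1, s2, s3, s4, s5, s6, s7}
EG (recv | empty): greatest fixpoint, start Z0 = {s1, s2, s3, s4, s5, s6, s7}, keep only states in Sat with some successor in Z. Z1 = {s2, s3, s4, s5, s6, s7}; fixed.
Sat(EG (recv | empty)) = {s2, s3, s4, s5, s6, s7}
AG (EG (recv | empty)): greatest fixpoint, start Z0 = {s2, s3, s4, s5, s6, s7}, keep only states in Sat with every successor in Z. Z1 = {s3, s4, s5, s6}; fixed.
Sat(AG (EG (recv | empty))) = {s3, s4, s5, s6}
s6 ∈ Sat(AG (EG (recv | empty))) = {s3, s4, s5, s6}, so the formula holds at s6.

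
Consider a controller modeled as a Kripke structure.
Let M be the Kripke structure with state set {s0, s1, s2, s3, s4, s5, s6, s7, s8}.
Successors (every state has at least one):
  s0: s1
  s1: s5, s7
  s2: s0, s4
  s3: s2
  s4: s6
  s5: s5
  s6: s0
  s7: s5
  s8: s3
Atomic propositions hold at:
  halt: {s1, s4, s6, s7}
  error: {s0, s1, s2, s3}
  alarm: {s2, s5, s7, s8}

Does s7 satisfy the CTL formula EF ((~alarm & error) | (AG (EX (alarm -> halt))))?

Sat(~alarm) = {s0, s1, s3, s4, s6}
Sat(~alarm & error) = {s0, s1, s3}
Sat(alarm -> halt) = {s0, s1, s3, s4, s6, s7}
Sat(EX (alarm -> halt)) = {s : some successor in {s0, s1, s3, s4, s6, s7}} = {s0, s1, s2, s4, s6, s8}
AG (EX (alarm -> halt)): greatest fixpoint, start Z0 = {s0, s1, s2, s4, s6, s8}, keep only states in Sat with every successor in Z. Z1 = {s0, s2, s4, s6}; Z2 = {s2, s4, s6}; Z3 = {s4}; Z4 = ∅; fixed.
Sat(AG (EX (alarm -> halt))) = ∅
Sat((~alarm & error) | (AG (EX (alarm -> halt)))) = {s0, s1, s3}
EF ((~alarm & error) | (AG (EX (alarm -> halt)))): least fixpoint, start Z0 = {s0, s1, s3}, add states with some successor in Z. Z1 = {s0, s1, s2, s3, s6, s8}; Z2 = {s0, s1, s2, s3, s4, s6, s8}; fixed.
Sat(EF ((~alarm & error) | (AG (EX (alarm -> halt))))) = {s0, s1, s2, s3, s4, s6, s8}
s7 ∉ Sat(EF ((~alarm & error) | (AG (EX (alarm -> halt))))) = {s0, s1, s2, s3, s4, s6, s8}, so the formula does not hold at s7.

No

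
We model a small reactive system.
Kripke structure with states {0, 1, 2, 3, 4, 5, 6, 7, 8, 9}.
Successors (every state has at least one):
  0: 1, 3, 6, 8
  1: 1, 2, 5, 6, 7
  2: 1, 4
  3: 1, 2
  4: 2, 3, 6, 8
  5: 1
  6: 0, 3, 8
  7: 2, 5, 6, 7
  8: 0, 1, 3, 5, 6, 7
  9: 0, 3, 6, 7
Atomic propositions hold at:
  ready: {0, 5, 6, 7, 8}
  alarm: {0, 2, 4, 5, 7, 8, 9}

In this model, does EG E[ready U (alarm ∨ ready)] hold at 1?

Sat(alarm ∨ ready) = {0, 2, 4, 5, 6, 7, 8, 9}
E[ready U (alarm ∨ ready)]: least fixpoint, start Z0 = Sat((alarm ∨ ready)) = {0, 2, 4, 5, 6, 7, 8, 9}, add states in Sat(ready) with some successor in Z. Already a fixed point.
Sat(E[ready U (alarm ∨ ready)]) = {0, 2, 4, 5, 6, 7, 8, 9}
EG E[ready U (alarm ∨ ready)]: greatest fixpoint, start Z0 = {0, 2, 4, 5, 6, 7, 8, 9}, keep only states in Sat with some successor in Z. Z1 = {0, 2, 4, 6, 7, 8, 9}; fixed.
Sat(EG E[ready U (alarm ∨ ready)]) = {0, 2, 4, 6, 7, 8, 9}
1 ∉ Sat(EG E[ready U (alarm ∨ ready)]) = {0, 2, 4, 6, 7, 8, 9}, so the formula does not hold at 1.

No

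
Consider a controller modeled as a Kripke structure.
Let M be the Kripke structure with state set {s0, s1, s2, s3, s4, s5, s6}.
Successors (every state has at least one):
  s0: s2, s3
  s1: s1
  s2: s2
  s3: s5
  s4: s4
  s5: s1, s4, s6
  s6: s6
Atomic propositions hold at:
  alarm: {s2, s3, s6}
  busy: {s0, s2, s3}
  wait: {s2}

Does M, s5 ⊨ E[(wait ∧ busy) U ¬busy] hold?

Yes

Sat(wait ∧ busy) = {s2}
Sat(¬busy) = {s1, s4, s5, s6}
E[(wait ∧ busy) U ¬busy]: least fixpoint, start Z0 = Sat(¬busy) = {s1, s4, s5, s6}, add states in Sat(wait ∧ busy) with some successor in Z. Already a fixed point.
Sat(E[(wait ∧ busy) U ¬busy]) = {s1, s4, s5, s6}
s5 ∈ Sat(E[(wait ∧ busy) U ¬busy]) = {s1, s4, s5, s6}, so the formula holds at s5.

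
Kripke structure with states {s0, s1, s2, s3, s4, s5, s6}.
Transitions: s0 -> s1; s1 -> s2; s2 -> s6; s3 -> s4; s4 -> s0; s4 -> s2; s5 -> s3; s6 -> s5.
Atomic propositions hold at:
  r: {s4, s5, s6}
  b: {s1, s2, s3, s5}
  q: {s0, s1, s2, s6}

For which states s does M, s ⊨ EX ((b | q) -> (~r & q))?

{s0, s1, s3, s4}

Sat(b | q) = {s0, s1, s2, s3, s5, s6}
Sat(~r) = {s0, s1, s2, s3}
Sat(~r & q) = {s0, s1, s2}
Sat((b | q) -> (~r & q)) = {s0, s1, s2, s4}
Sat(EX ((b | q) -> (~r & q))) = {s : some successor in {s0, s1, s2, s4}} = {s0, s1, s3, s4}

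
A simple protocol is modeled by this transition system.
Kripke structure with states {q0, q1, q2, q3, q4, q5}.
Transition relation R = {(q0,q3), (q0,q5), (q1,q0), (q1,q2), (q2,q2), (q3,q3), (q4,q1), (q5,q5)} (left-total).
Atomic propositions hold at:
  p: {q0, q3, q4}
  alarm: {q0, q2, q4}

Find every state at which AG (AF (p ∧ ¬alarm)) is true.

Sat(¬alarm) = {q1, q3, q5}
Sat(p ∧ ¬alarm) = {q3}
AF (p ∧ ¬alarm): least fixpoint, start Z0 = {q3}, add states with every successor in Z. Already a fixed point.
Sat(AF (p ∧ ¬alarm)) = {q3}
AG (AF (p ∧ ¬alarm)): greatest fixpoint, start Z0 = {q3}, keep only states in Sat with every successor in Z. Already a fixed point.
Sat(AG (AF (p ∧ ¬alarm))) = {q3}

{q3}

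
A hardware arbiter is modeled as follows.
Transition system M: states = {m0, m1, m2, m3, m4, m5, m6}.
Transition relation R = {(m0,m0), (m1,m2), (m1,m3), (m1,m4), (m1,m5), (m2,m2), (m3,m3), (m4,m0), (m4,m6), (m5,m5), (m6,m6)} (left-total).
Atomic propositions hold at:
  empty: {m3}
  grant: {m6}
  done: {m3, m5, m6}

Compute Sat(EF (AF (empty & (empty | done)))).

{m1, m3}

Sat(empty | done) = {m3, m5, m6}
Sat(empty & (empty | done)) = {m3}
AF (empty & (empty | done)): least fixpoint, start Z0 = {m3}, add states with every successor in Z. Already a fixed point.
Sat(AF (empty & (empty | done))) = {m3}
EF (AF (empty & (empty | done))): least fixpoint, start Z0 = {m3}, add states with some successor in Z. Z1 = {m1, m3}; fixed.
Sat(EF (AF (empty & (empty | done)))) = {m1, m3}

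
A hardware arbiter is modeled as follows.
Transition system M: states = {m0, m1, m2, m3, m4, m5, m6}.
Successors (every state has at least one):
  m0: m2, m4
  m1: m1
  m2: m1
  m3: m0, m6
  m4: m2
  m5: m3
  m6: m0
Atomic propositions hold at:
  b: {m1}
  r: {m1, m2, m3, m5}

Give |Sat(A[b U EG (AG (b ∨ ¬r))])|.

1

Sat(¬r) = {m0, m4, m6}
Sat(b ∨ ¬r) = {m0, m1, m4, m6}
AG (b ∨ ¬r): greatest fixpoint, start Z0 = {m0, m1, m4, m6}, keep only states in Sat with every successor in Z. Z1 = {m1, m6}; Z2 = {m1}; fixed.
Sat(AG (b ∨ ¬r)) = {m1}
EG (AG (b ∨ ¬r)): greatest fixpoint, start Z0 = {m1}, keep only states in Sat with some successor in Z. Already a fixed point.
Sat(EG (AG (b ∨ ¬r))) = {m1}
A[b U EG (AG (b ∨ ¬r))]: least fixpoint, start Z0 = Sat(EG (AG (b ∨ ¬r))) = {m1}, add states in Sat(b) with every successor in Z. Already a fixed point.
Sat(A[b U EG (AG (b ∨ ¬r))]) = {m1}
|Sat(A[b U EG (AG (b ∨ ¬r))])| = |{m1}| = 1.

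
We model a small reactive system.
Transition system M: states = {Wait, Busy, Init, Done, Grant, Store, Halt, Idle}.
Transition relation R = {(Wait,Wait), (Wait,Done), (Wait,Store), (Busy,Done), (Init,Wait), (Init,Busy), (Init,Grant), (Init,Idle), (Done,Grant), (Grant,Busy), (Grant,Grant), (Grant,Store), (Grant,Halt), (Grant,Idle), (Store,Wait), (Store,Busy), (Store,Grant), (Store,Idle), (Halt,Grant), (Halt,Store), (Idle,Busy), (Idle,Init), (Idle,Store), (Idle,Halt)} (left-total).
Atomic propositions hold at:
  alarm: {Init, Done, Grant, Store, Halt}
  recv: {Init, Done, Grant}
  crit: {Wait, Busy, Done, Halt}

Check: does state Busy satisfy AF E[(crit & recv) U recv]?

Yes

Sat(crit & recv) = {Done}
E[(crit & recv) U recv]: least fixpoint, start Z0 = Sat(recv) = {Init, Done, Grant}, add states in Sat(crit & recv) with some successor in Z. Already a fixed point.
Sat(E[(crit & recv) U recv]) = {Init, Done, Grant}
AF E[(crit & recv) U recv]: least fixpoint, start Z0 = {Init, Done, Grant}, add states with every successor in Z. Z1 = {Busy, Init, Done, Grant}; fixed.
Sat(AF E[(crit & recv) U recv]) = {Busy, Init, Done, Grant}
Busy ∈ Sat(AF E[(crit & recv) U recv]) = {Busy, Init, Done, Grant}, so the formula holds at Busy.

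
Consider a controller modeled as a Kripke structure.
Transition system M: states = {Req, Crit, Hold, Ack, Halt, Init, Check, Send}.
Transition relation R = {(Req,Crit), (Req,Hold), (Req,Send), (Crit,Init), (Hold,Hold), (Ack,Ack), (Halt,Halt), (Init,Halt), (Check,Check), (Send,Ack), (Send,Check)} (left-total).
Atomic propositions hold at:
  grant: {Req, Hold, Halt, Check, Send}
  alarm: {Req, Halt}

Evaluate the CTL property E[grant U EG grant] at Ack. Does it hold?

No

EG grant: greatest fixpoint, start Z0 = {Req, Hold, Halt, Check, Send}, keep only states in Sat with some successor in Z. Already a fixed point.
Sat(EG grant) = {Req, Hold, Halt, Check, Send}
E[grant U EG grant]: least fixpoint, start Z0 = Sat(EG grant) = {Req, Hold, Halt, Check, Send}, add states in Sat(grant) with some successor in Z. Already a fixed point.
Sat(E[grant U EG grant]) = {Req, Hold, Halt, Check, Send}
Ack ∉ Sat(E[grant U EG grant]) = {Req, Hold, Halt, Check, Send}, so the formula does not hold at Ack.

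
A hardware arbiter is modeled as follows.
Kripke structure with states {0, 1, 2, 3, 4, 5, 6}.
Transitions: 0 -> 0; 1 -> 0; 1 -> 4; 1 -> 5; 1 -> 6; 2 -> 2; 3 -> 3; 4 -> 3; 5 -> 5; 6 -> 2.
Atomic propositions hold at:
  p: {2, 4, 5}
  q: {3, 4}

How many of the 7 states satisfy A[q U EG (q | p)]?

4

Sat(q | p) = {2, 3, 4, 5}
EG (q | p): greatest fixpoint, start Z0 = {2, 3, 4, 5}, keep only states in Sat with some successor in Z. Already a fixed point.
Sat(EG (q | p)) = {2, 3, 4, 5}
A[q U EG (q | p)]: least fixpoint, start Z0 = Sat(EG (q | p)) = {2, 3, 4, 5}, add states in Sat(q) with every successor in Z. Already a fixed point.
Sat(A[q U EG (q | p)]) = {2, 3, 4, 5}
|Sat(A[q U EG (q | p)])| = |{2, 3, 4, 5}| = 4.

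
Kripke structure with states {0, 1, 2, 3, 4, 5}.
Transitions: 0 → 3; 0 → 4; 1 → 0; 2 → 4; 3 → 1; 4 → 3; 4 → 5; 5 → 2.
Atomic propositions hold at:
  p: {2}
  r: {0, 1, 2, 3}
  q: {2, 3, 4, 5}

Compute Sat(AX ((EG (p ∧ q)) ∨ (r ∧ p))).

{5}

Sat(p ∧ q) = {2}
EG (p ∧ q): greatest fixpoint, start Z0 = {2}, keep only states in Sat with some successor in Z. Z1 = ∅; fixed.
Sat(EG (p ∧ q)) = ∅
Sat(r ∧ p) = {2}
Sat((EG (p ∧ q)) ∨ (r ∧ p)) = {2}
Sat(AX ((EG (p ∧ q)) ∨ (r ∧ p))) = {s : every successor in {2}} = {5}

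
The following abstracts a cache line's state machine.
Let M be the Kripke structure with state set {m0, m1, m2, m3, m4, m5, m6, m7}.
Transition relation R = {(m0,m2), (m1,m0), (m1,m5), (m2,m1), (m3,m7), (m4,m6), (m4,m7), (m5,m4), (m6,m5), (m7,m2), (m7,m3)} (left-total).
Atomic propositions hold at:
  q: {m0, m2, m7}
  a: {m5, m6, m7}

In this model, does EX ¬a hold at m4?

Sat(¬a) = {m0, m1, m2, m3, m4}
Sat(EX ¬a) = {s : some successor in {m0, m1, m2, m3, m4}} = {m0, m1, m2, m5, m7}
m4 ∉ Sat(EX ¬a) = {m0, m1, m2, m5, m7}, so the formula does not hold at m4.

No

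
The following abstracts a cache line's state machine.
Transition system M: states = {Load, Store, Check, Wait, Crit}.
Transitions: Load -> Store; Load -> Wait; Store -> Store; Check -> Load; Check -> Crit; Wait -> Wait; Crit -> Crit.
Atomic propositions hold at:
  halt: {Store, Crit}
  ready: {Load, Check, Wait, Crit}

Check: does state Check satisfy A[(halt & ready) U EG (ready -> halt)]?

Sat(halt & ready) = {Crit}
Sat(ready -> halt) = {Store, Crit}
EG (ready -> halt): greatest fixpoint, start Z0 = {Store, Crit}, keep only states in Sat with some successor in Z. Already a fixed point.
Sat(EG (ready -> halt)) = {Store, Crit}
A[(halt & ready) U EG (ready -> halt)]: least fixpoint, start Z0 = Sat(EG (ready -> halt)) = {Store, Crit}, add states in Sat(halt & ready) with every successor in Z. Already a fixed point.
Sat(A[(halt & ready) U EG (ready -> halt)]) = {Store, Crit}
Check ∉ Sat(A[(halt & ready) U EG (ready -> halt)]) = {Store, Crit}, so the formula does not hold at Check.

No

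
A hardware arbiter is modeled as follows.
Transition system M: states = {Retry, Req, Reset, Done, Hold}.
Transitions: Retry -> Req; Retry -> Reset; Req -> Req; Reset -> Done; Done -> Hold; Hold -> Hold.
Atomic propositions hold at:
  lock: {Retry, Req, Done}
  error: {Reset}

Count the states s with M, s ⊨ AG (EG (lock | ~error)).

3

Sat(~error) = {Retry, Req, Done, Hold}
Sat(lock | ~error) = {Retry, Req, Done, Hold}
EG (lock | ~error): greatest fixpoint, start Z0 = {Retry, Req, Done, Hold}, keep only states in Sat with some successor in Z. Already a fixed point.
Sat(EG (lock | ~error)) = {Retry, Req, Done, Hold}
AG (EG (lock | ~error)): greatest fixpoint, start Z0 = {Retry, Req, Done, Hold}, keep only states in Sat with every successor in Z. Z1 = {Req, Done, Hold}; fixed.
Sat(AG (EG (lock | ~error))) = {Req, Done, Hold}
|Sat(AG (EG (lock | ~error)))| = |{Req, Done, Hold}| = 3.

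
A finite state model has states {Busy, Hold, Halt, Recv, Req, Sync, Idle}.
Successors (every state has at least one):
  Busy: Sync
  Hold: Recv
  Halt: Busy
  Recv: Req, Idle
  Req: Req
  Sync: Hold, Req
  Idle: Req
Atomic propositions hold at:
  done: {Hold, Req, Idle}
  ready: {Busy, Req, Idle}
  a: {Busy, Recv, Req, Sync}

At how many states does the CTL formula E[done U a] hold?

6

E[done U a]: least fixpoint, start Z0 = Sat(a) = {Busy, Recv, Req, Sync}, add states in Sat(done) with some successor in Z. Z1 = {Busy, Hold, Recv, Req, Sync, Idle}; fixed.
Sat(E[done U a]) = {Busy, Hold, Recv, Req, Sync, Idle}
|Sat(E[done U a])| = |{Busy, Hold, Recv, Req, Sync, Idle}| = 6.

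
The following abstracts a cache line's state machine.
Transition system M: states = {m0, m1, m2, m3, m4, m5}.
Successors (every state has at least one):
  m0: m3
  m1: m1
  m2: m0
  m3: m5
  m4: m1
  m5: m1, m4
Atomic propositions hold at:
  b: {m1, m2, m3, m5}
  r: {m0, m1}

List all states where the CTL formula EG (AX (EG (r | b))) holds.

Sat(r | b) = {m0, m1, m2, m3, m5}
EG (r | b): greatest fixpoint, start Z0 = {m0, m1, m2, m3, m5}, keep only states in Sat with some successor in Z. Already a fixed point.
Sat(EG (r | b)) = {m0, m1, m2, m3, m5}
Sat(AX (EG (r | b))) = {s : every successor in {m0, m1, m2, m3, m5}} = {m0, m1, m2, m3, m4}
EG (AX (EG (r | b))): greatest fixpoint, start Z0 = {m0, m1, m2, m3, m4}, keep only states in Sat with some successor in Z. Z1 = {m0, m1, m2, m4}; Z2 = {m1, m2, m4}; Z3 = {m1, m4}; fixed.
Sat(EG (AX (EG (r | b)))) = {m1, m4}

{m1, m4}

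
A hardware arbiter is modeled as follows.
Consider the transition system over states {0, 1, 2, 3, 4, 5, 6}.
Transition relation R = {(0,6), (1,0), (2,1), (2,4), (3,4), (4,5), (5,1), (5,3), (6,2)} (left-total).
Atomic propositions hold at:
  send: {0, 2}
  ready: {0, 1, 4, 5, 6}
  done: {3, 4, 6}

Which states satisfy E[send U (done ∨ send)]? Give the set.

{0, 2, 3, 4, 6}

Sat(done ∨ send) = {0, 2, 3, 4, 6}
E[send U (done ∨ send)]: least fixpoint, start Z0 = Sat((done ∨ send)) = {0, 2, 3, 4, 6}, add states in Sat(send) with some successor in Z. Already a fixed point.
Sat(E[send U (done ∨ send)]) = {0, 2, 3, 4, 6}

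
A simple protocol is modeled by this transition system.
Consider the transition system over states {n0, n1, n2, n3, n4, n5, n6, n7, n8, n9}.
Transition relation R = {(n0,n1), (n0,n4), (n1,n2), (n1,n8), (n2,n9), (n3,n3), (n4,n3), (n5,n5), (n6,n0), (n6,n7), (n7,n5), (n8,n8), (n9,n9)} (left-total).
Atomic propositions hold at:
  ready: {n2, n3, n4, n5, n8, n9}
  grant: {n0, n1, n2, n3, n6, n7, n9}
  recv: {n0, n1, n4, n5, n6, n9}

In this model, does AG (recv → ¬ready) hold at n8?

Yes

Sat(¬ready) = {n0, n1, n6, n7}
Sat(recv → ¬ready) = {n0, n1, n2, n3, n6, n7, n8}
AG (recv → ¬ready): greatest fixpoint, start Z0 = {n0, n1, n2, n3, n6, n7, n8}, keep only states in Sat with every successor in Z. Z1 = {n1, n3, n6, n8}; Z2 = {n3, n8}; fixed.
Sat(AG (recv → ¬ready)) = {n3, n8}
n8 ∈ Sat(AG (recv → ¬ready)) = {n3, n8}, so the formula holds at n8.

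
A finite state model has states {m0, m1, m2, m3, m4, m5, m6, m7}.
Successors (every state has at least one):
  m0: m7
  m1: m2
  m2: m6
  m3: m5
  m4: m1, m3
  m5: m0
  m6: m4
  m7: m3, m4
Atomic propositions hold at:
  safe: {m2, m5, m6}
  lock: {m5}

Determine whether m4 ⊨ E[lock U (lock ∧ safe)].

Sat(lock ∧ safe) = {m5}
E[lock U (lock ∧ safe)]: least fixpoint, start Z0 = Sat((lock ∧ safe)) = {m5}, add states in Sat(lock) with some successor in Z. Already a fixed point.
Sat(E[lock U (lock ∧ safe)]) = {m5}
m4 ∉ Sat(E[lock U (lock ∧ safe)]) = {m5}, so the formula does not hold at m4.

No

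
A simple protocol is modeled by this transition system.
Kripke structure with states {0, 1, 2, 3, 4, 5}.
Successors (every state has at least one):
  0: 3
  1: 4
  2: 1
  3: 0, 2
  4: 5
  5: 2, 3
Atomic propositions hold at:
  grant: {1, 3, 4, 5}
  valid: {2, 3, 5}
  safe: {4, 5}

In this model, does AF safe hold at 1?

Yes

AF safe: least fixpoint, start Z0 = {4, 5}, add states with every successor in Z. Z1 = {1, 4, 5}; Z2 = {1, 2, 4, 5}; fixed.
Sat(AF safe) = {1, 2, 4, 5}
1 ∈ Sat(AF safe) = {1, 2, 4, 5}, so the formula holds at 1.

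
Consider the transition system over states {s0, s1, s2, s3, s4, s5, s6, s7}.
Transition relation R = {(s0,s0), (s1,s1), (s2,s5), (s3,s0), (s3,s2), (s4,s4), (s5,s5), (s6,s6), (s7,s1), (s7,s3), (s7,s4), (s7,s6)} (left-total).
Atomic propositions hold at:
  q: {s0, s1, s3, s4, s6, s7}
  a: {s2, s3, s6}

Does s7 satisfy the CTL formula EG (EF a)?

Yes

EF a: least fixpoint, start Z0 = {s2, s3, s6}, add states with some successor in Z. Z1 = {s2, s3, s6, s7}; fixed.
Sat(EF a) = {s2, s3, s6, s7}
EG (EF a): greatest fixpoint, start Z0 = {s2, s3, s6, s7}, keep only states in Sat with some successor in Z. Z1 = {s3, s6, s7}; Z2 = {s6, s7}; fixed.
Sat(EG (EF a)) = {s6, s7}
s7 ∈ Sat(EG (EF a)) = {s6, s7}, so the formula holds at s7.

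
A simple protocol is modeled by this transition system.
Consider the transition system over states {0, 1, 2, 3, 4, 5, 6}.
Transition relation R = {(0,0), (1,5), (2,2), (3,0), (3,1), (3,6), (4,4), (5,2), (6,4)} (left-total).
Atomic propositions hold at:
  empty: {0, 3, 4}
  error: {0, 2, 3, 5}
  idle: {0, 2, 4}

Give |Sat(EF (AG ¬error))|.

Sat(¬error) = {1, 4, 6}
AG ¬error: greatest fixpoint, start Z0 = {1, 4, 6}, keep only states in Sat with every successor in Z. Z1 = {4, 6}; fixed.
Sat(AG ¬error) = {4, 6}
EF (AG ¬error): least fixpoint, start Z0 = {4, 6}, add states with some successor in Z. Z1 = {3, 4, 6}; fixed.
Sat(EF (AG ¬error)) = {3, 4, 6}
|Sat(EF (AG ¬error))| = |{3, 4, 6}| = 3.

3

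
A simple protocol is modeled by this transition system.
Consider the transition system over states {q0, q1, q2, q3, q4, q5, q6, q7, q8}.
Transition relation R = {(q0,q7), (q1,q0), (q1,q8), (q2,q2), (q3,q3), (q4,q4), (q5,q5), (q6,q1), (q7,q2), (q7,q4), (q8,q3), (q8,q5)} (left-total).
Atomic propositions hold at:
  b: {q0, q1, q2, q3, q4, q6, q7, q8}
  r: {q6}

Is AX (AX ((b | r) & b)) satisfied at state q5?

No

Sat(b | r) = {q0, q1, q2, q3, q4, q6, q7, q8}
Sat((b | r) & b) = {q0, q1, q2, q3, q4, q6, q7, q8}
Sat(AX ((b | r) & b)) = {s : every successor in {q0, q1, q2, q3, q4, q6, q7, q8}} = {q0, q1, q2, q3, q4, q6, q7}
Sat(AX (AX ((b | r) & b))) = {s : every successor in {q0, q1, q2, q3, q4, q6, q7}} = {q0, q2, q3, q4, q6, q7}
q5 ∉ Sat(AX (AX ((b | r) & b))) = {q0, q2, q3, q4, q6, q7}, so the formula does not hold at q5.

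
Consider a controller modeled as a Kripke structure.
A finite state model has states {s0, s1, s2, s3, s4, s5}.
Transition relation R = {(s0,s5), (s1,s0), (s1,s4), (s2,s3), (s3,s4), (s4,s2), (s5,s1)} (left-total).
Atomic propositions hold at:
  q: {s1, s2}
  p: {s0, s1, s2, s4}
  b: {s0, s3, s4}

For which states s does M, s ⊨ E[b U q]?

{s1, s2, s3, s4}

E[b U q]: least fixpoint, start Z0 = Sat(q) = {s1, s2}, add states in Sat(b) with some successor in Z. Z1 = {s1, s2, s4}; Z2 = {s1, s2, s3, s4}; fixed.
Sat(E[b U q]) = {s1, s2, s3, s4}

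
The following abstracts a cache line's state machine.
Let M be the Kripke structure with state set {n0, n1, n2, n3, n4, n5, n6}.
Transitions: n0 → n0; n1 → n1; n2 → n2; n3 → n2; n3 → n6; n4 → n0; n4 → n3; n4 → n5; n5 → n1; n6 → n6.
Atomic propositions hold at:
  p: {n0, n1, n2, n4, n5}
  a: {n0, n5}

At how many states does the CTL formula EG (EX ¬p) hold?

Sat(¬p) = {n3, n6}
Sat(EX ¬p) = {s : some successor in {n3, n6}} = {n3, n4, n6}
EG (EX ¬p): greatest fixpoint, start Z0 = {n3, n4, n6}, keep only states in Sat with some successor in Z. Already a fixed point.
Sat(EG (EX ¬p)) = {n3, n4, n6}
|Sat(EG (EX ¬p))| = |{n3, n4, n6}| = 3.

3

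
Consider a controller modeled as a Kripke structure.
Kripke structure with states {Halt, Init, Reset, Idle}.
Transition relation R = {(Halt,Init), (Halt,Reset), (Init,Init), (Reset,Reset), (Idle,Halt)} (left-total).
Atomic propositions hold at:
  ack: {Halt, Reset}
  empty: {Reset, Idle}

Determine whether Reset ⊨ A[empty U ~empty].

No

Sat(~empty) = {Halt, Init}
A[empty U ~empty]: least fixpoint, start Z0 = Sat(~empty) = {Halt, Init}, add states in Sat(empty) with every successor in Z. Z1 = {Halt, Init, Idle}; fixed.
Sat(A[empty U ~empty]) = {Halt, Init, Idle}
Reset ∉ Sat(A[empty U ~empty]) = {Halt, Init, Idle}, so the formula does not hold at Reset.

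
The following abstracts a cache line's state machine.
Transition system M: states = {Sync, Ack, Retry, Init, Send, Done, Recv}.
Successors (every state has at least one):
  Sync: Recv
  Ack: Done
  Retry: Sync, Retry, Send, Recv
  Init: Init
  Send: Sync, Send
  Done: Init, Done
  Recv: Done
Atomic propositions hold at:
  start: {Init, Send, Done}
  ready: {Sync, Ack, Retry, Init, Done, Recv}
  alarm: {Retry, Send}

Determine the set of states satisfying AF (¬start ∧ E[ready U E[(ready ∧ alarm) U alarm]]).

Sat(¬start) = {Sync, Ack, Retry, Recv}
Sat(ready ∧ alarm) = {Retry}
E[(ready ∧ alarm) U alarm]: least fixpoint, start Z0 = Sat(alarm) = {Retry, Send}, add states in Sat(ready ∧ alarm) with some successor in Z. Already a fixed point.
Sat(E[(ready ∧ alarm) U alarm]) = {Retry, Send}
E[ready U E[(ready ∧ alarm) U alarm]]: least fixpoint, start Z0 = Sat(E[(ready ∧ alarm) U alarm]) = {Retry, Send}, add states in Sat(ready) with some successor in Z. Already a fixed point.
Sat(E[ready U E[(ready ∧ alarm) U alarm]]) = {Retry, Send}
Sat(¬start ∧ E[ready U E[(ready ∧ alarm) U alarm]]) = {Retry}
AF (¬start ∧ E[ready U E[(ready ∧ alarm) U alarm]]): least fixpoint, start Z0 = {Retry}, add states with every successor in Z. Already a fixed point.
Sat(AF (¬start ∧ E[ready U E[(ready ∧ alarm) U alarm]])) = {Retry}

{Retry}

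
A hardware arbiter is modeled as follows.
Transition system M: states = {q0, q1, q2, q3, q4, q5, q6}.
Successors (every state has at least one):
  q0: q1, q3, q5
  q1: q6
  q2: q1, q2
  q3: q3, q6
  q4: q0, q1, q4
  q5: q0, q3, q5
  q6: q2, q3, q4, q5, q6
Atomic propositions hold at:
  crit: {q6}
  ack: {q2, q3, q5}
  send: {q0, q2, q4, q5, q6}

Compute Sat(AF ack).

AF ack: least fixpoint, start Z0 = {q2, q3, q5}, add states with every successor in Z. Already a fixed point.
Sat(AF ack) = {q2, q3, q5}

{q2, q3, q5}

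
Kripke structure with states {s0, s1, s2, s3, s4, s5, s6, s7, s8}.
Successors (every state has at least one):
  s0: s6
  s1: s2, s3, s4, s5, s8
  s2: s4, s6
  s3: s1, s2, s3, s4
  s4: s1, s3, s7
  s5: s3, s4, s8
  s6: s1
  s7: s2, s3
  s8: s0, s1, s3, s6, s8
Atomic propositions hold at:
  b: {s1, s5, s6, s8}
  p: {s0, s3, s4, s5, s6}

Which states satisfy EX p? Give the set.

Sat(EX p) = {s : some successor in {s0, s3, s4, s5, s6}} = {s0, s1, s2, s3, s4, s5, s7, s8}

{s0, s1, s2, s3, s4, s5, s7, s8}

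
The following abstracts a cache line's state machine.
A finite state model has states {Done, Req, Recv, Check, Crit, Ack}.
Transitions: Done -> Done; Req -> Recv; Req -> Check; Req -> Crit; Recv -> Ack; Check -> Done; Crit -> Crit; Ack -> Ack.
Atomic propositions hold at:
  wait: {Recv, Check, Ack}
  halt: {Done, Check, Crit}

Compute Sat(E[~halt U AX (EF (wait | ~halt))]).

{Req, Recv, Ack}

Sat(~halt) = {Req, Recv, Ack}
Sat(wait | ~halt) = {Req, Recv, Check, Ack}
EF (wait | ~halt): least fixpoint, start Z0 = {Req, Recv, Check, Ack}, add states with some successor in Z. Already a fixed point.
Sat(EF (wait | ~halt)) = {Req, Recv, Check, Ack}
Sat(AX (EF (wait | ~halt))) = {s : every successor in {Req, Recv, Check, Ack}} = {Recv, Ack}
E[~halt U AX (EF (wait | ~halt))]: least fixpoint, start Z0 = Sat(AX (EF (wait | ~halt))) = {Recv, Ack}, add states in Sat(~halt) with some successor in Z. Z1 = {Req, Recv, Ack}; fixed.
Sat(E[~halt U AX (EF (wait | ~halt))]) = {Req, Recv, Ack}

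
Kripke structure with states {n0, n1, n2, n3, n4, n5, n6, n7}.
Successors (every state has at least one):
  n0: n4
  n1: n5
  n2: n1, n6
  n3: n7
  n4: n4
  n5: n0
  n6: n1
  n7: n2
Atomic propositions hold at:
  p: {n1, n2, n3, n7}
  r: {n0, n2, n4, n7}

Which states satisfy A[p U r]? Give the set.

{n0, n2, n3, n4, n7}

A[p U r]: least fixpoint, start Z0 = Sat(r) = {n0, n2, n4, n7}, add states in Sat(p) with every successor in Z. Z1 = {n0, n2, n3, n4, n7}; fixed.
Sat(A[p U r]) = {n0, n2, n3, n4, n7}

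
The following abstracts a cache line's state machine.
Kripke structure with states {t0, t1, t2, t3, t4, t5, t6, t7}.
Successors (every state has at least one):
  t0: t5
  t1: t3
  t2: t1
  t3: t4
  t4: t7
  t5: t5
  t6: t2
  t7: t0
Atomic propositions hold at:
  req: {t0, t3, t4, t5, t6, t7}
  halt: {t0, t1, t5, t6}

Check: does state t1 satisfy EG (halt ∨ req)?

Yes

Sat(halt ∨ req) = {t0, t1, t3, t4, t5, t6, t7}
EG (halt ∨ req): greatest fixpoint, start Z0 = {t0, t1, t3, t4, t5, t6, t7}, keep only states in Sat with some successor in Z. Z1 = {t0, t1, t3, t4, t5, t7}; fixed.
Sat(EG (halt ∨ req)) = {t0, t1, t3, t4, t5, t7}
t1 ∈ Sat(EG (halt ∨ req)) = {t0, t1, t3, t4, t5, t7}, so the formula holds at t1.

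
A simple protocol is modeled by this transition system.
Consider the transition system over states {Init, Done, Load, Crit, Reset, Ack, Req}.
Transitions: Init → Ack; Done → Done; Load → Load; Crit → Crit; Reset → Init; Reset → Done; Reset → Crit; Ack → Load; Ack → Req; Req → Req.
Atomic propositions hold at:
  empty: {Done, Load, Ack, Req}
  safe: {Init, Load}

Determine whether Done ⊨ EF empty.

EF empty: least fixpoint, start Z0 = {Done, Load, Ack, Req}, add states with some successor in Z. Z1 = {Init, Done, Load, Reset, Ack, Req}; fixed.
Sat(EF empty) = {Init, Done, Load, Reset, Ack, Req}
Done ∈ Sat(EF empty) = {Init, Done, Load, Reset, Ack, Req}, so the formula holds at Done.

Yes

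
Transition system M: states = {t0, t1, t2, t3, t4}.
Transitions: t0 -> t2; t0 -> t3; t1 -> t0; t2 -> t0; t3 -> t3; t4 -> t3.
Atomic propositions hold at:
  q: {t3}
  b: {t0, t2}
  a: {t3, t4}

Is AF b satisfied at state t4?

AF b: least fixpoint, start Z0 = {t0, t2}, add states with every successor in Z. Z1 = {t0, t1, t2}; fixed.
Sat(AF b) = {t0, t1, t2}
t4 ∉ Sat(AF b) = {t0, t1, t2}, so the formula does not hold at t4.

No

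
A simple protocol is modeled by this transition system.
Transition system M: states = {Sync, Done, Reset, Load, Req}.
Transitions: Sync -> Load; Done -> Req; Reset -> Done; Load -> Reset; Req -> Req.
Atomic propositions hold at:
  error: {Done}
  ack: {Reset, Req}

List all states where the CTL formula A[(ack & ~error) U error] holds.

{Done, Reset}

Sat(~error) = {Sync, Reset, Load, Req}
Sat(ack & ~error) = {Reset, Req}
A[(ack & ~error) U error]: least fixpoint, start Z0 = Sat(error) = {Done}, add states in Sat(ack & ~error) with every successor in Z. Z1 = {Done, Reset}; fixed.
Sat(A[(ack & ~error) U error]) = {Done, Reset}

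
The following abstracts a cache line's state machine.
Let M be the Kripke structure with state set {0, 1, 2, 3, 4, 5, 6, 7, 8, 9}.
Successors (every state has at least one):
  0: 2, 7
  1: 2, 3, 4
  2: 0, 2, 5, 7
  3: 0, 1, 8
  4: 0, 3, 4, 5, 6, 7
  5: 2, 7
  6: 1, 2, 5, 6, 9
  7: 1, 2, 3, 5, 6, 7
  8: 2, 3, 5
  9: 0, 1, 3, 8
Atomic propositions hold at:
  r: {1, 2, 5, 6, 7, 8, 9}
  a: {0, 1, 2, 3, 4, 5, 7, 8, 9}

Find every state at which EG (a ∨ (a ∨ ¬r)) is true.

{0, 1, 2, 3, 4, 5, 7, 8, 9}

Sat(¬r) = {0, 3, 4}
Sat(a ∨ ¬r) = {0, 1, 2, 3, 4, 5, 7, 8, 9}
Sat(a ∨ (a ∨ ¬r)) = {0, 1, 2, 3, 4, 5, 7, 8, 9}
EG (a ∨ (a ∨ ¬r)): greatest fixpoint, start Z0 = {0, 1, 2, 3, 4, 5, 7, 8, 9}, keep only states in Sat with some successor in Z. Already a fixed point.
Sat(EG (a ∨ (a ∨ ¬r))) = {0, 1, 2, 3, 4, 5, 7, 8, 9}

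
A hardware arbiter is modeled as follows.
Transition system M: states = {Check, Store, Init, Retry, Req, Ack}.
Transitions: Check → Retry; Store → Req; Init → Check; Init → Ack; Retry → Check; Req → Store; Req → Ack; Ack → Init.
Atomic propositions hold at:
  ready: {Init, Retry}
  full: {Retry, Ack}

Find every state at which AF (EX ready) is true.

{Check, Init, Retry, Ack}

Sat(EX ready) = {s : some successor in {Init, Retry}} = {Check, Ack}
AF (EX ready): least fixpoint, start Z0 = {Check, Ack}, add states with every successor in Z. Z1 = {Check, Init, Retry, Ack}; fixed.
Sat(AF (EX ready)) = {Check, Init, Retry, Ack}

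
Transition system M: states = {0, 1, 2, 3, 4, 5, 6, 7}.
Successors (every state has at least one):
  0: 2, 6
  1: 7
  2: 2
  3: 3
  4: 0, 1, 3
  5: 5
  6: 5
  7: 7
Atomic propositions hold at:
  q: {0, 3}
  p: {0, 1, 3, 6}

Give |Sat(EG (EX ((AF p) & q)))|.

2

AF p: least fixpoint, start Z0 = {0, 1, 3, 6}, add states with every successor in Z. Z1 = {0, 1, 3, 4, 6}; fixed.
Sat(AF p) = {0, 1, 3, 4, 6}
Sat((AF p) & q) = {0, 3}
Sat(EX ((AF p) & q)) = {s : some successor in {0, 3}} = {3, 4}
EG (EX ((AF p) & q)): greatest fixpoint, start Z0 = {3, 4}, keep only states in Sat with some successor in Z. Already a fixed point.
Sat(EG (EX ((AF p) & q))) = {3, 4}
|Sat(EG (EX ((AF p) & q)))| = |{3, 4}| = 2.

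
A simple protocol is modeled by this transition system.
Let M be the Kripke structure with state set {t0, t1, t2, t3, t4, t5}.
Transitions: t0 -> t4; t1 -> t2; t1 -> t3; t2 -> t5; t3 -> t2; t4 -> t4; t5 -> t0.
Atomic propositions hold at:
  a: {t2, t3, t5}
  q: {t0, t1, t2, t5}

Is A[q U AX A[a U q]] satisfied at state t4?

No

A[a U q]: least fixpoint, start Z0 = Sat(q) = {t0, t1, t2, t5}, add states in Sat(a) with every successor in Z. Z1 = {t0, t1, t2, t3, t5}; fixed.
Sat(A[a U q]) = {t0, t1, t2, t3, t5}
Sat(AX A[a U q]) = {s : every successor in {t0, t1, t2, t3, t5}} = {t1, t2, t3, t5}
A[q U AX A[a U q]]: least fixpoint, start Z0 = Sat(AX A[a U q]) = {t1, t2, t3, t5}, add states in Sat(q) with every successor in Z. Already a fixed point.
Sat(A[q U AX A[a U q]]) = {t1, t2, t3, t5}
t4 ∉ Sat(A[q U AX A[a U q]]) = {t1, t2, t3, t5}, so the formula does not hold at t4.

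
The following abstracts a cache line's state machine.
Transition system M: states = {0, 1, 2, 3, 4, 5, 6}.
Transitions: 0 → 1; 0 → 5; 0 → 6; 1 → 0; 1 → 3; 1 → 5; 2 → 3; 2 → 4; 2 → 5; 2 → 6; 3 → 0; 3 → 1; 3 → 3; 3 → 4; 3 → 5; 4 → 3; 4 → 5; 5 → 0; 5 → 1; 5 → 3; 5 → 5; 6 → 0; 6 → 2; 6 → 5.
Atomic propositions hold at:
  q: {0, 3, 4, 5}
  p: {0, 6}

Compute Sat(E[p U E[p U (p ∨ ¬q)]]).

Sat(¬q) = {1, 2, 6}
Sat(p ∨ ¬q) = {0, 1, 2, 6}
E[p U (p ∨ ¬q)]: least fixpoint, start Z0 = Sat((p ∨ ¬q)) = {0, 1, 2, 6}, add states in Sat(p) with some successor in Z. Already a fixed point.
Sat(E[p U (p ∨ ¬q)]) = {0, 1, 2, 6}
E[p U E[p U (p ∨ ¬q)]]: least fixpoint, start Z0 = Sat(E[p U (p ∨ ¬q)]) = {0, 1, 2, 6}, add states in Sat(p) with some successor in Z. Already a fixed point.
Sat(E[p U E[p U (p ∨ ¬q)]]) = {0, 1, 2, 6}

{0, 1, 2, 6}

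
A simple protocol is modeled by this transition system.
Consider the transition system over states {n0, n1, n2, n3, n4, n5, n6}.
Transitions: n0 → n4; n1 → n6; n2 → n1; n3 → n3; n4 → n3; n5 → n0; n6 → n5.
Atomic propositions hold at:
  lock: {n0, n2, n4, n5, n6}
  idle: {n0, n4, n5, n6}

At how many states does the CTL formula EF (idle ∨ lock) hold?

Sat(idle ∨ lock) = {n0, n2, n4, n5, n6}
EF (idle ∨ lock): least fixpoint, start Z0 = {n0, n2, n4, n5, n6}, add states with some successor in Z. Z1 = {n0, n1, n2, n4, n5, n6}; fixed.
Sat(EF (idle ∨ lock)) = {n0, n1, n2, n4, n5, n6}
|Sat(EF (idle ∨ lock))| = |{n0, n1, n2, n4, n5, n6}| = 6.

6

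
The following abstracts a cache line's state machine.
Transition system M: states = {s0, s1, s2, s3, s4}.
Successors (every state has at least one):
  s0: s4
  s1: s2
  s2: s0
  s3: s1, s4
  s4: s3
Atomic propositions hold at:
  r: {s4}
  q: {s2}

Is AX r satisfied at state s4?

Sat(AX r) = {s : every successor in {s4}} = {s0}
s4 ∉ Sat(AX r) = {s0}, so the formula does not hold at s4.

No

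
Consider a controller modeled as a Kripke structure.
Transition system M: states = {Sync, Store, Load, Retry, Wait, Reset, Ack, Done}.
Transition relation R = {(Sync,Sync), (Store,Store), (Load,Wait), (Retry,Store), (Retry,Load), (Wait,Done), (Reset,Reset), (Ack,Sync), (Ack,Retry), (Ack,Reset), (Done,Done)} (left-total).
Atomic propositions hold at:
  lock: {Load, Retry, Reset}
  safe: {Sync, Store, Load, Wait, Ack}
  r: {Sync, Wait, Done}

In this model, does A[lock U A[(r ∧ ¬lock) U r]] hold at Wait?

Sat(¬lock) = {Sync, Store, Wait, Ack, Done}
Sat(r ∧ ¬lock) = {Sync, Wait, Done}
A[(r ∧ ¬lock) U r]: least fixpoint, start Z0 = Sat(r) = {Sync, Wait, Done}, add states in Sat(r ∧ ¬lock) with every successor in Z. Already a fixed point.
Sat(A[(r ∧ ¬lock) U r]) = {Sync, Wait, Done}
A[lock U A[(r ∧ ¬lock) U r]]: least fixpoint, start Z0 = Sat(A[(r ∧ ¬lock) U r]) = {Sync, Wait, Done}, add states in Sat(lock) with every successor in Z. Z1 = {Sync, Load, Wait, Done}; fixed.
Sat(A[lock U A[(r ∧ ¬lock) U r]]) = {Sync, Load, Wait, Done}
Wait ∈ Sat(A[lock U A[(r ∧ ¬lock) U r]]) = {Sync, Load, Wait, Done}, so the formula holds at Wait.

Yes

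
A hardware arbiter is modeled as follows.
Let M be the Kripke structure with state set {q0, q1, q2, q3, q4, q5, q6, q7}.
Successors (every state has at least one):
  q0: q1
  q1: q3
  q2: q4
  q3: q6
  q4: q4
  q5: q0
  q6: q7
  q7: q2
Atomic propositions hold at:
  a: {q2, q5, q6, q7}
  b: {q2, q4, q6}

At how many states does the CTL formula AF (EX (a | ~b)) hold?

Sat(~b) = {q0, q1, q3, q5, q7}
Sat(a | ~b) = {q0, q1, q2, q3, q5, q6, q7}
Sat(EX (a | ~b)) = {s : some successor in {q0, q1, q2, q3, q5, q6, q7}} = {q0, q1, q3, q5, q6, q7}
AF (EX (a | ~b)): least fixpoint, start Z0 = {q0, q1, q3, q5, q6, q7}, add states with every successor in Z. Already a fixed point.
Sat(AF (EX (a | ~b))) = {q0, q1, q3, q5, q6, q7}
|Sat(AF (EX (a | ~b)))| = |{q0, q1, q3, q5, q6, q7}| = 6.

6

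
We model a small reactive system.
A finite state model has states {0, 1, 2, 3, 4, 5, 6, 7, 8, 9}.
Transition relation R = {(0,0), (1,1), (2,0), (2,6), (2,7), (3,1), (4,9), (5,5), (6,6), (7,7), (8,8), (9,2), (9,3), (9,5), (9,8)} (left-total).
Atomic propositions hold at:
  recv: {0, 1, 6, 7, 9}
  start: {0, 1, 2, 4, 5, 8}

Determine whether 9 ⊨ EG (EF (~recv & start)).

Yes

Sat(~recv) = {2, 3, 4, 5, 8}
Sat(~recv & start) = {2, 4, 5, 8}
EF (~recv & start): least fixpoint, start Z0 = {2, 4, 5, 8}, add states with some successor in Z. Z1 = {2, 4, 5, 8, 9}; fixed.
Sat(EF (~recv & start)) = {2, 4, 5, 8, 9}
EG (EF (~recv & start)): greatest fixpoint, start Z0 = {2, 4, 5, 8, 9}, keep only states in Sat with some successor in Z. Z1 = {4, 5, 8, 9}; fixed.
Sat(EG (EF (~recv & start))) = {4, 5, 8, 9}
9 ∈ Sat(EG (EF (~recv & start))) = {4, 5, 8, 9}, so the formula holds at 9.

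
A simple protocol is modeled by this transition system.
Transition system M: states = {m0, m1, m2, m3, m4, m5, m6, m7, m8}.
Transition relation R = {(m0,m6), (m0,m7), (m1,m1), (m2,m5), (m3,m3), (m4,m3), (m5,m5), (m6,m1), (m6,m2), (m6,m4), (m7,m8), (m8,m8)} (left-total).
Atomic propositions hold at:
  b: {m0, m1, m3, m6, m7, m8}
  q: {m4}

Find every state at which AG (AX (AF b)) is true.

AF b: least fixpoint, start Z0 = {m0, m1, m3, m6, m7, m8}, add states with every successor in Z. Z1 = {m0, m1, m3, m4, m6, m7, m8}; fixed.
Sat(AF b) = {m0, m1, m3, m4, m6, m7, m8}
Sat(AX (AF b)) = {s : every successor in {m0, m1, m3, m4, m6, m7, m8}} = {m0, m1, m3, m4, m7, m8}
AG (AX (AF b)): greatest fixpoint, start Z0 = {m0, m1, m3, m4, m7, m8}, keep only states in Sat with every successor in Z. Z1 = {m1, m3, m4, m7, m8}; fixed.
Sat(AG (AX (AF b))) = {m1, m3, m4, m7, m8}

{m1, m3, m4, m7, m8}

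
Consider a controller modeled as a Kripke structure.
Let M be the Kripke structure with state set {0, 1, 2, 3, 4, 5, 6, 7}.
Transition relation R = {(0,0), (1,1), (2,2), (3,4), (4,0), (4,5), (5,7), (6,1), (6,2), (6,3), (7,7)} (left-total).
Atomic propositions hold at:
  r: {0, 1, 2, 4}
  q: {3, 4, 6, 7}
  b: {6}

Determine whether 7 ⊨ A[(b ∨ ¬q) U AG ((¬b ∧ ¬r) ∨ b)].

Yes

Sat(¬q) = {0, 1, 2, 5}
Sat(b ∨ ¬q) = {0, 1, 2, 5, 6}
Sat(¬b) = {0, 1, 2, 3, 4, 5, 7}
Sat(¬r) = {3, 5, 6, 7}
Sat(¬b ∧ ¬r) = {3, 5, 7}
Sat((¬b ∧ ¬r) ∨ b) = {3, 5, 6, 7}
AG ((¬b ∧ ¬r) ∨ b): greatest fixpoint, start Z0 = {3, 5, 6, 7}, keep only states in Sat with every successor in Z. Z1 = {5, 7}; fixed.
Sat(AG ((¬b ∧ ¬r) ∨ b)) = {5, 7}
A[(b ∨ ¬q) U AG ((¬b ∧ ¬r) ∨ b)]: least fixpoint, start Z0 = Sat(AG ((¬b ∧ ¬r) ∨ b)) = {5, 7}, add states in Sat(b ∨ ¬q) with every successor in Z. Already a fixed point.
Sat(A[(b ∨ ¬q) U AG ((¬b ∧ ¬r) ∨ b)]) = {5, 7}
7 ∈ Sat(A[(b ∨ ¬q) U AG ((¬b ∧ ¬r) ∨ b)]) = {5, 7}, so the formula holds at 7.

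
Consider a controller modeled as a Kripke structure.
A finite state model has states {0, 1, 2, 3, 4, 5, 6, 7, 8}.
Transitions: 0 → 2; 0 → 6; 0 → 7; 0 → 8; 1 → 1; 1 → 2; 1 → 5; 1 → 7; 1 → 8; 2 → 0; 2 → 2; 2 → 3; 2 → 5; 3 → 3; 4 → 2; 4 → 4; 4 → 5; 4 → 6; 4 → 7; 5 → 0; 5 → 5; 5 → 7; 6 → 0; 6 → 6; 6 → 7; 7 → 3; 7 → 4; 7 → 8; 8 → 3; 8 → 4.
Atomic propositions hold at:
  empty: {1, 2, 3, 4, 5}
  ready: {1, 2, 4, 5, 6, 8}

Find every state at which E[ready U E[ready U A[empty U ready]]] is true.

A[empty U ready]: least fixpoint, start Z0 = Sat(ready) = {1, 2, 4, 5, 6, 8}, add states in Sat(empty) with every successor in Z. Already a fixed point.
Sat(A[empty U ready]) = {1, 2, 4, 5, 6, 8}
E[ready U A[empty U ready]]: least fixpoint, start Z0 = Sat(A[empty U ready]) = {1, 2, 4, 5, 6, 8}, add states in Sat(ready) with some successor in Z. Already a fixed point.
Sat(E[ready U A[empty U ready]]) = {1, 2, 4, 5, 6, 8}
E[ready U E[ready U A[empty U ready]]]: least fixpoint, start Z0 = Sat(E[ready U A[empty U ready]]) = {1, 2, 4, 5, 6, 8}, add states in Sat(ready) with some successor in Z. Already a fixed point.
Sat(E[ready U E[ready U A[empty U ready]]]) = {1, 2, 4, 5, 6, 8}

{1, 2, 4, 5, 6, 8}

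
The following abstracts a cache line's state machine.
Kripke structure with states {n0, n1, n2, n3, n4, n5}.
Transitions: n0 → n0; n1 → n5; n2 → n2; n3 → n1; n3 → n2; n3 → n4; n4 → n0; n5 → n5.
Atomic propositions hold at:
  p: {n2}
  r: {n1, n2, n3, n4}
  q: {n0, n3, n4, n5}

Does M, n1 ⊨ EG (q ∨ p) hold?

No

Sat(q ∨ p) = {n0, n2, n3, n4, n5}
EG (q ∨ p): greatest fixpoint, start Z0 = {n0, n2, n3, n4, n5}, keep only states in Sat with some successor in Z. Already a fixed point.
Sat(EG (q ∨ p)) = {n0, n2, n3, n4, n5}
n1 ∉ Sat(EG (q ∨ p)) = {n0, n2, n3, n4, n5}, so the formula does not hold at n1.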